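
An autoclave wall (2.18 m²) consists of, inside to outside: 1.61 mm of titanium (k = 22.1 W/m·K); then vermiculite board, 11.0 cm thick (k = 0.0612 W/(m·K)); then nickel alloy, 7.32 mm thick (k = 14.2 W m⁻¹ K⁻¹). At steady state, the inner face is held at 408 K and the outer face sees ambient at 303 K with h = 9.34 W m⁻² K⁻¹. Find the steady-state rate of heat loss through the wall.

Series thermal resistances, inner to outer:
  R_titanium = L/(kA) = 0.00161/(22.1·2.18) = 3.342×10^-5 K/W
  R_vermiculite board = L/(kA) = 0.110/(0.0612·2.18) = 0.8245 K/W
  R_nickel alloy = L/(kA) = 0.00732/(14.2·2.18) = 2.365×10^-4 K/W
  R_conv,out = 1/(hA) = 1/(9.34·2.18) = 0.04911 K/W
ΣR = 3.342×10^-5 + 0.8245 + 2.365×10^-4 + 0.04911 = 0.8739 K/W
Q = ΔT/ΣR = (408 K − 303 K)/0.8739 = 120 W

Q = 120 W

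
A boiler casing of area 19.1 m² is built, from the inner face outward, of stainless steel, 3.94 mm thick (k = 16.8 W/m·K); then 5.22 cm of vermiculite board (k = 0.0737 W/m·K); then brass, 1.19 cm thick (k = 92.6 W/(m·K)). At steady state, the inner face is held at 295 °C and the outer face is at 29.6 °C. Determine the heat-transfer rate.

Treat each layer as a resistance in series:
  R_stainless steel = L/(kA) = 0.00394/(16.8·19.1) = 1.228×10^-5 K/W
  R_vermiculite board = L/(kA) = 0.0522/(0.0737·19.1) = 0.03708 K/W
  R_brass = L/(kA) = 0.0119/(92.6·19.1) = 6.728×10^-6 K/W
ΣR = 1.228×10^-5 + 0.03708 + 6.728×10^-6 = 0.03710 K/W
Q = ΔT/ΣR = (295 °C − 29.6 °C)/0.03710 = 7150 W

Q = 7.15 kW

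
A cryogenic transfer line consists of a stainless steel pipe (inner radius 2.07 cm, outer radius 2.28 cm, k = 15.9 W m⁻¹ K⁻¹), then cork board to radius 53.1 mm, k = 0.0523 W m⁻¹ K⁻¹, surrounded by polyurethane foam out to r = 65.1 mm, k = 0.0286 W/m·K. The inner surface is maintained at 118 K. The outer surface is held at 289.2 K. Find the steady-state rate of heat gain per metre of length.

Q' = 46.2 W/m

Resistance network (inner→outer):
  R'_stainless steel = ln(0.0228/0.0207)/(2πk) = 0.09663/(2π·15.9) = 9.672×10^-4 m·K/W
  R'_cork board = ln(0.0531/0.0228)/(2πk) = 0.8454/(2π·0.0523) = 2.573 m·K/W
  R'_polyurethane foam = ln(0.0651/0.0531)/(2πk) = 0.2037/(2π·0.0286) = 1.134 m·K/W
ΣR = 9.672×10^-4 + 2.573 + 1.134 = 3.708 m·K/W
Q' = ΔT/ΣR = (118 K − 289.2 K)/3.708 = -46.2 W/m
(Negative Q' ⇒ heat flows inward; heat gain = 46.2 W/m.)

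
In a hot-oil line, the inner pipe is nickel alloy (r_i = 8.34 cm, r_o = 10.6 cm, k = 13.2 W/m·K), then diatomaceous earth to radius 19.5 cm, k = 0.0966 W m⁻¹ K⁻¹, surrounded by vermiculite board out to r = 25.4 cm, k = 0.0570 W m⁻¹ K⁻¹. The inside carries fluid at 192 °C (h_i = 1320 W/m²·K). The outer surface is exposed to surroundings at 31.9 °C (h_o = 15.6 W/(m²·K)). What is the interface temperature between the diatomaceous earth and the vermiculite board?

Resistance network (inner→outer):
  R'_conv,in = 1/(2πr h) = 1/(2π·0.0834·1320) = 0.001446 m·K/W
  R'_nickel alloy = ln(0.106/0.0834)/(2πk) = 0.2398/(2π·13.2) = 0.002891 m·K/W
  R'_diatomaceous earth = ln(0.195/0.106)/(2πk) = 0.6096/(2π·0.0966) = 1.004 m·K/W
  R'_vermiculite board = ln(0.254/0.195)/(2πk) = 0.2643/(2π·0.0570) = 0.7381 m·K/W
  R'_conv,out = 1/(2πr h) = 1/(2π·0.254·15.6) = 0.04017 m·K/W
ΣR = 0.001446 + 0.002891 + 1.004 + 0.7381 + 0.04017 = 1.787 m·K/W
Q' = ΔT/ΣR = (192 °C − 31.9 °C)/1.787 = 89.59 W/m
From the inner boundary to the diatomaceous earth/vermiculite board interface, ΣR_partial = 1.008 m·K/W.
T_interface = T_in − Q'·ΣR_partial = 192 °C − (89.59)(1.008) = 102 °C

T = 102 °C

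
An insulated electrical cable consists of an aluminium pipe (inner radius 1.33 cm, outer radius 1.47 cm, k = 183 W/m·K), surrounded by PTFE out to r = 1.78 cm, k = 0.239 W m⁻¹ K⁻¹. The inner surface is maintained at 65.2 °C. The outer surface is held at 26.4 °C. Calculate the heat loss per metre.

Treat each layer as a resistance in series:
  R'_aluminium = ln(0.0147/0.0133)/(2πk) = 0.1001/(2π·183) = 8.704×10^-5 m·K/W
  R'_PTFE = ln(0.0178/0.0147)/(2πk) = 0.1914/(2π·0.239) = 0.1274 m·K/W
ΣR = 8.704×10^-5 + 0.1274 = 0.1275 m·K/W
Q' = ΔT/ΣR = (65.2 °C − 26.4 °C)/0.1275 = 304 W/m

Q' = 304 W/m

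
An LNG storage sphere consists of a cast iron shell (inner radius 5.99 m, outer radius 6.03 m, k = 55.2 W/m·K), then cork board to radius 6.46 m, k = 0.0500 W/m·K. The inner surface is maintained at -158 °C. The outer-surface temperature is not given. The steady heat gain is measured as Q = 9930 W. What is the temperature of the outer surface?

T_out = 16.5 °C

Series resistances:
  R_cast iron = (1/5.99 − 1/6.03)/(4πk) = 0.001107/(4π·55.2) = 1.596×10^-6 K/W
  R_cork board = (1/6.03 − 1/6.46)/(4πk) = 0.01104/(4π·0.0500) = 0.01757 K/W
ΣR = 0.01757 K/W
ΔT = Q·ΣR = 9930 × 0.01757 = 174.5 K
Heat flows inward, so T_out = T_in + ΔT = -158 + 174.5 = 16.5 °C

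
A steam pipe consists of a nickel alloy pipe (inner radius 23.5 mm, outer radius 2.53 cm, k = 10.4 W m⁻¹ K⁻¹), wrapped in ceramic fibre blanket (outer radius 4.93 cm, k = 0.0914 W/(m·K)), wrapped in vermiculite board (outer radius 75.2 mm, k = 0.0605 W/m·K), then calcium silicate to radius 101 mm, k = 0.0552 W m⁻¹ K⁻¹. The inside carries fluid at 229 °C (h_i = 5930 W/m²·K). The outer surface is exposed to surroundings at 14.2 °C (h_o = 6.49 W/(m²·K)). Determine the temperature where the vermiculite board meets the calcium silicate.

T = 83.9 °C

Resistance network (inner→outer):
  R'_conv,in = 1/(2πr h) = 1/(2π·0.0235·5930) = 0.001142 m·K/W
  R'_nickel alloy = ln(0.0253/0.0235)/(2πk) = 0.07380/(2π·10.4) = 0.001129 m·K/W
  R'_ceramic fibre blanket = ln(0.0493/0.0253)/(2πk) = 0.6671/(2π·0.0914) = 1.162 m·K/W
  R'_vermiculite board = ln(0.0752/0.0493)/(2πk) = 0.4222/(2π·0.0605) = 1.111 m·K/W
  R'_calcium silicate = ln(0.101/0.0752)/(2πk) = 0.2950/(2π·0.0552) = 0.8505 m·K/W
  R'_conv,out = 1/(2πr h) = 1/(2π·0.101·6.49) = 0.2428 m·K/W
ΣR = 0.001142 + 0.001129 + 1.162 + 1.111 + 0.8505 + 0.2428 = 3.369 m·K/W
Q' = ΔT/ΣR = (229 °C − 14.2 °C)/3.369 = 63.76 W/m
From the inner boundary to the vermiculite board/calcium silicate interface, ΣR_partial = 2.275 m·K/W.
T_interface = T_in − Q'·ΣR_partial = 229 °C − (63.76)(2.275) = 83.9 °C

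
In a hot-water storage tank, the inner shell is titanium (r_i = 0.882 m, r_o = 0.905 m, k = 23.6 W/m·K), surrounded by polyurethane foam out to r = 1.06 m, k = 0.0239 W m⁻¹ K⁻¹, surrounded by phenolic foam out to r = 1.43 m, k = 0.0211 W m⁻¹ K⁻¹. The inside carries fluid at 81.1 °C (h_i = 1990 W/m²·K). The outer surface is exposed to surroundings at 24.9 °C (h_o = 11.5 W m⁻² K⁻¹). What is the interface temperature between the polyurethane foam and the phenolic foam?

Treat each layer as a resistance in series:
  R_conv,in = 1/(4πr²h) = 1/(4π·0.882²·1990) = 5.140×10^-5 K/W
  R_titanium = (1/0.882 − 1/0.905)/(4πk) = 0.02881/(4π·23.6) = 9.716×10^-5 K/W
  R_polyurethane foam = (1/0.905 − 1/1.06)/(4πk) = 0.1616/(4π·0.0239) = 0.5380 K/W
  R_phenolic foam = (1/1.06 − 1/1.43)/(4πk) = 0.2441/(4π·0.0211) = 0.9206 K/W
  R_conv,out = 1/(4πr²h) = 1/(4π·1.43²·11.5) = 0.003384 K/W
ΣR = 5.140×10^-5 + 9.716×10^-5 + 0.5380 + 0.9206 + 0.003384 = 1.462 K/W
Q = ΔT/ΣR = (81.1 °C − 24.9 °C)/1.462 = 38.44 W
From the inner boundary to the polyurethane foam/phenolic foam interface, ΣR_partial = 0.5381 K/W.
T_interface = T_in − Q·ΣR_partial = 81.1 °C − (38.44)(0.5381) = 60.4 °C

T = 60.4 °C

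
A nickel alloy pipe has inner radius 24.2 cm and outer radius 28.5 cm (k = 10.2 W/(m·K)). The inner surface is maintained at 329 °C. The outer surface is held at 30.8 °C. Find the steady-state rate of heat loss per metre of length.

Q' = 117 kW/m

Q' = 2πk·ΔT/ln(r₂/r₁) = 2π × 10.2 × 298.2 / ln(0.285/0.242) = 1.17×10^5 W/m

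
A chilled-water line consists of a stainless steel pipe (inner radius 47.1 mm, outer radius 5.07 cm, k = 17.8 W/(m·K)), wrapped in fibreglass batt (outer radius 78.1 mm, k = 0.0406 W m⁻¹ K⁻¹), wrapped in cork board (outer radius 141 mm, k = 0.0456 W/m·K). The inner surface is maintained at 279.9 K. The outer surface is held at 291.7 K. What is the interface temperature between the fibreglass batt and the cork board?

Treat each layer as a resistance in series:
  R'_stainless steel = ln(0.0507/0.0471)/(2πk) = 0.07365/(2π·17.8) = 6.586×10^-4 m·K/W
  R'_fibreglass batt = ln(0.0781/0.0507)/(2πk) = 0.4321/(2π·0.0406) = 1.694 m·K/W
  R'_cork board = ln(0.141/0.0781)/(2πk) = 0.5908/(2π·0.0456) = 2.062 m·K/W
ΣR = 6.586×10^-4 + 1.694 + 2.062 = 3.757 m·K/W
Q' = ΔT/ΣR = (279.9 K − 291.7 K)/3.757 = -3.141 W/m
From the inner boundary to the fibreglass batt/cork board interface, ΣR_partial = 1.695 m·K/W.
T_interface = T_in − Q'·ΣR_partial = 279.9 K − (-3.141)(1.695) = 285.2 K

T = 285.2 K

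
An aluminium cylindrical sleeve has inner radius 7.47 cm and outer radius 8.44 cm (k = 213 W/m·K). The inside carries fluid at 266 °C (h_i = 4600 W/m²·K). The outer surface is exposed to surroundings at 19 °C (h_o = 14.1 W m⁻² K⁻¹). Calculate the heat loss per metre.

Treat each layer as a resistance in series:
  R'_conv,in = 1/(2πr h) = 1/(2π·0.0747·4600) = 4.632×10^-4 m·K/W
  R'_aluminium = ln(0.0844/0.0747)/(2πk) = 0.1221/(2π·213) = 9.122×10^-5 m·K/W
  R'_conv,out = 1/(2πr h) = 1/(2π·0.0844·14.1) = 0.1337 m·K/W
ΣR = 4.632×10^-4 + 9.122×10^-5 + 0.1337 = 0.1343 m·K/W
Q' = ΔT/ΣR = (266 °C − 19 °C)/0.1343 = 1840 W/m

Q' = 1840 W/m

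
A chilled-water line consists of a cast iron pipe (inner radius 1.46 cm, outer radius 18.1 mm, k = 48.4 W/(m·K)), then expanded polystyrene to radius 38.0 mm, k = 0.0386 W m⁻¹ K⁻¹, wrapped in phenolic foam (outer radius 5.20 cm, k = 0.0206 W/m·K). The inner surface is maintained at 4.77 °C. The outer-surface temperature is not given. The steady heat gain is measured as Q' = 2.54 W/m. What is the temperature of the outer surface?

T_out = 18.7 °C

Sum the resistances:
  R'_cast iron = ln(0.0181/0.0146)/(2πk) = 0.2149/(2π·48.4) = 7.066×10^-4 m·K/W
  R'_expanded polystyrene = ln(0.0380/0.0181)/(2πk) = 0.7417/(2π·0.0386) = 3.058 m·K/W
  R'_phenolic foam = ln(0.0520/0.0380)/(2πk) = 0.3137/(2π·0.0206) = 2.423 m·K/W
ΣR = 5.482 m·K/W
ΔT = Q'·ΣR = 2.54 × 5.482 = 13.92 K
Heat flows inward, so T_out = T_in + ΔT = 4.77 + 13.92 = 18.7 °C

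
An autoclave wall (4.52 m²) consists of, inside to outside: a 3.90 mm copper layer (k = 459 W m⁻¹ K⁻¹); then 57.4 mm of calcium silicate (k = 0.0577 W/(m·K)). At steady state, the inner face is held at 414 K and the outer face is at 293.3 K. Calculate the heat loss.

Q = 548 W

Series thermal resistances, inner to outer:
  R_copper = L/(kA) = 0.00390/(459·4.52) = 1.880×10^-6 K/W
  R_calcium silicate = L/(kA) = 0.0574/(0.0577·4.52) = 0.2201 K/W
ΣR = 1.880×10^-6 + 0.2201 = 0.2201 K/W
Q = ΔT/ΣR = (414 K − 293.3 K)/0.2201 = 548 W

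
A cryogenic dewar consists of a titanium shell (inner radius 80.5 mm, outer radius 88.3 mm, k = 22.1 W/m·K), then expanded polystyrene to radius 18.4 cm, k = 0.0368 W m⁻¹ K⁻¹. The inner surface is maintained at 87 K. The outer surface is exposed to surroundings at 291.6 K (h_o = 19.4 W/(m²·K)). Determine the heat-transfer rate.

Q = 15.9 W

Series thermal resistances, inner to outer:
  R_titanium = (1/0.0805 − 1/0.0883)/(4πk) = 1.097/(4π·22.1) = 0.003951 K/W
  R_expanded polystyrene = (1/0.0883 − 1/0.184)/(4πk) = 5.890/(4π·0.0368) = 12.74 K/W
  R_conv,out = 1/(4πr²h) = 1/(4π·0.184²·19.4) = 0.1212 K/W
ΣR = 0.003951 + 12.74 + 0.1212 = 12.87 K/W
Q = ΔT/ΣR = (87 K − 291.6 K)/12.87 = -15.9 W
(Negative Q ⇒ heat flows inward; heat gain = 15.9 W.)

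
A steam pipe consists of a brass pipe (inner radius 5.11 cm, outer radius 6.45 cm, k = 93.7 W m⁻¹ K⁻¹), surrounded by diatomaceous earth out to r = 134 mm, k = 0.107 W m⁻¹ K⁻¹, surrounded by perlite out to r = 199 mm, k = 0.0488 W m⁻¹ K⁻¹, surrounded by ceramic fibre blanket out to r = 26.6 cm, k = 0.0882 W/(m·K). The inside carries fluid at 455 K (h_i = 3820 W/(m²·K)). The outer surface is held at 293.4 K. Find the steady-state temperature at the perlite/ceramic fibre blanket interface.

T = 322.6 K

Series thermal resistances, inner to outer:
  R'_conv,in = 1/(2πr h) = 1/(2π·0.0511·3820) = 8.153×10^-4 m·K/W
  R'_brass = ln(0.0645/0.0511)/(2πk) = 0.2329/(2π·93.7) = 3.956×10^-4 m·K/W
  R'_diatomaceous earth = ln(0.134/0.0645)/(2πk) = 0.7312/(2π·0.107) = 1.088 m·K/W
  R'_perlite = ln(0.199/0.134)/(2πk) = 0.3955/(2π·0.0488) = 1.290 m·K/W
  R'_ceramic fibre blanket = ln(0.266/0.199)/(2πk) = 0.2902/(2π·0.0882) = 0.5236 m·K/W
ΣR = 8.153×10^-4 + 3.956×10^-4 + 1.088 + 1.290 + 0.5236 = 2.903 m·K/W
Q' = ΔT/ΣR = (455 K − 293.4 K)/2.903 = 55.67 W/m
From the inner boundary to the perlite/ceramic fibre blanket interface, ΣR_partial = 2.379 m·K/W.
T_interface = T_in − Q'·ΣR_partial = 455 K − (55.67)(2.379) = 322.6 K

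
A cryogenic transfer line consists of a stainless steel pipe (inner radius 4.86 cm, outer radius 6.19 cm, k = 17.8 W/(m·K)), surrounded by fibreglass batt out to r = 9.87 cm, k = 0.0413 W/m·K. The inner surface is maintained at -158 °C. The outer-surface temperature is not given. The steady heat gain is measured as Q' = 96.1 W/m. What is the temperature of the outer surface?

Series resistances:
  R'_stainless steel = ln(0.0619/0.0486)/(2πk) = 0.2419/(2π·17.8) = 0.002163 m·K/W
  R'_fibreglass batt = ln(0.0987/0.0619)/(2πk) = 0.4666/(2π·0.0413) = 1.798 m·K/W
ΣR = 1.800 m·K/W
ΔT = Q'·ΣR = 96.1 × 1.800 = 173.0 K
Heat flows inward, so T_out = T_in + ΔT = -158 + 173.0 = 15.0 °C

T_out = 15.0 °C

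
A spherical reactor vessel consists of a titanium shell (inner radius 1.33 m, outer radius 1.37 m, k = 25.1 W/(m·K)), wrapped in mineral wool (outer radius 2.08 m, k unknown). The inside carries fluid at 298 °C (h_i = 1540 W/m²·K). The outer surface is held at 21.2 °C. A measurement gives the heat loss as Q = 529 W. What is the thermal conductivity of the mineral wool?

ΣR = ΔT/Q = |298 − 21.2|/529 = 0.5233 K/W
Known resistances:
  R_conv,in = 1/(4πr²h) = 1/(4π·1.33²·1540) = 2.921×10^-5 K/W
  R_titanium = (1/1.33 − 1/1.37)/(4πk) = 0.02195/(4π·25.1) = 6.960×10^-5 K/W
R_mineral wool = ΣR − ΣR_known = 0.5233 − 9.881×10^-5 = 0.5232 K/W
(1/r₁−1/r₂)/(4πk) = 0.5232 ⇒ k = 0.2492/(4π·0.5232) = 0.0379 W/m·K

k = 0.0379 W/m·K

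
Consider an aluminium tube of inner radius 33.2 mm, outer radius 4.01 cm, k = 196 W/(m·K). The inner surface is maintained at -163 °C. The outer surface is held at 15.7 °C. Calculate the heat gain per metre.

Q' = 2πk·ΔT/ln(r₂/r₁) = 2π × 196 × 178.7 / ln(0.0401/0.0332) = 1.17×10^6 W/m

Q' = 1170 kW/m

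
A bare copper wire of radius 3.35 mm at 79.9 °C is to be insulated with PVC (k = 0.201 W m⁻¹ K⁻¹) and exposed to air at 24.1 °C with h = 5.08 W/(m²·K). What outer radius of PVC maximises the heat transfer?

r_cr = 3.96 cm

For a cylinder, r_cr = k_ins/h = 0.201/5.08 = 0.0396 m = 3.96 cm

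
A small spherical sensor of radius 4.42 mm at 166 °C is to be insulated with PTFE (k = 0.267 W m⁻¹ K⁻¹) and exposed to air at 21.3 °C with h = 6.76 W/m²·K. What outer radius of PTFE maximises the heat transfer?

r_cr = 7.90 cm

For a sphere, r_cr = 2k_ins/h = 2·0.267/6.76 = 0.0790 m = 7.90 cm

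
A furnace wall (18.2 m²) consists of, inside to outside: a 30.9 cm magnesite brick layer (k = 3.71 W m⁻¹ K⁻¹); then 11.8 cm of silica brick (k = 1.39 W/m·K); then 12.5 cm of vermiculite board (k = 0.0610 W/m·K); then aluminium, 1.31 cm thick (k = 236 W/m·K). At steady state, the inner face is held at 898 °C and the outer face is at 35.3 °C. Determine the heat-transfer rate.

Treat each layer as a resistance in series:
  R_magnesite brick = L/(kA) = 0.309/(3.71·18.2) = 0.004576 K/W
  R_silica brick = L/(kA) = 0.118/(1.39·18.2) = 0.004664 K/W
  R_vermiculite board = L/(kA) = 0.125/(0.0610·18.2) = 0.1126 K/W
  R_aluminium = L/(kA) = 0.0131/(236·18.2) = 3.050×10^-6 K/W
ΣR = 0.004576 + 0.004664 + 0.1126 + 3.050×10^-6 = 0.1218 K/W
Q = ΔT/ΣR = (898 °C − 35.3 °C)/0.1218 = 7080 W

Q = 7080 W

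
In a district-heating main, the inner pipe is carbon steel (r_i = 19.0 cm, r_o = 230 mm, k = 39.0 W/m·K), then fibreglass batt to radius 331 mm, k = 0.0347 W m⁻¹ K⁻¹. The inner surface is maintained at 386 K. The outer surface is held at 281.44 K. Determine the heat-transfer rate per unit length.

Treat each layer as a resistance in series:
  R'_carbon steel = ln(0.230/0.190)/(2πk) = 0.1911/(2π·39.0) = 7.797×10^-4 m·K/W
  R'_fibreglass batt = ln(0.331/0.230)/(2πk) = 0.3640/(2π·0.0347) = 1.670 m·K/W
ΣR = 7.797×10^-4 + 1.670 = 1.671 m·K/W
Q' = ΔT/ΣR = (386 K − 281.44 K)/1.671 = 62.6 W/m

Q' = 62.6 W/m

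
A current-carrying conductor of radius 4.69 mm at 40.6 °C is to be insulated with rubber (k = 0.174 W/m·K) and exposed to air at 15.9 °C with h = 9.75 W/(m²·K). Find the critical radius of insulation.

For a cylinder, r_cr = k_ins/h = 0.174/9.75 = 0.0178 m = 1.78 cm

r_cr = 1.78 cm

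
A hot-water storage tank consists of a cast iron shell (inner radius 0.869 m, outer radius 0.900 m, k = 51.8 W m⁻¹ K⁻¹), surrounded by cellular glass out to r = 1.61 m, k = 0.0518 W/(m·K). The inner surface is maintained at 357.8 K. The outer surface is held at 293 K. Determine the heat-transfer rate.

Resistance network (inner→outer):
  R_cast iron = (1/0.869 − 1/0.900)/(4πk) = 0.03964/(4π·51.8) = 6.089×10^-5 K/W
  R_cellular glass = (1/0.900 − 1/1.61)/(4πk) = 0.4900/(4π·0.0518) = 0.7527 K/W
ΣR = 6.089×10^-5 + 0.7527 = 0.7528 K/W
Q = ΔT/ΣR = (357.8 K − 293 K)/0.7528 = 86.1 W

Q = 86.1 W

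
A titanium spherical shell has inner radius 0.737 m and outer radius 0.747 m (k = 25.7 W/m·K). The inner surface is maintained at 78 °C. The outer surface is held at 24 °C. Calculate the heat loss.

Q = 960 kW

Q = 4πk·ΔT/(1/r₁ − 1/r₂) = 4π × 25.7 × 54 / (1/0.737 − 1/0.747) = 9.60×10^5 W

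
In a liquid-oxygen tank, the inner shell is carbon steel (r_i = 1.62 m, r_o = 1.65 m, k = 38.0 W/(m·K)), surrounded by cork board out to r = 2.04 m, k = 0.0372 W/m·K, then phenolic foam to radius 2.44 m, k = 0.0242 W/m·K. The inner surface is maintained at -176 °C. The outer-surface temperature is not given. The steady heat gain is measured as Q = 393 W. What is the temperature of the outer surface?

T_out = 25.3 °C

Series resistances:
  R_carbon steel = (1/1.62 − 1/1.65)/(4πk) = 0.01122/(4π·38.0) = 2.350×10^-5 K/W
  R_cork board = (1/1.65 − 1/2.04)/(4πk) = 0.1159/(4π·0.0372) = 0.2479 K/W
  R_phenolic foam = (1/2.04 − 1/2.44)/(4πk) = 0.08036/(4π·0.0242) = 0.2642 K/W
ΣR = 0.5121 K/W
ΔT = Q·ΣR = 393 × 0.5121 = 201.3 K
Heat flows inward, so T_out = T_in + ΔT = -176 + 201.3 = 25.3 °C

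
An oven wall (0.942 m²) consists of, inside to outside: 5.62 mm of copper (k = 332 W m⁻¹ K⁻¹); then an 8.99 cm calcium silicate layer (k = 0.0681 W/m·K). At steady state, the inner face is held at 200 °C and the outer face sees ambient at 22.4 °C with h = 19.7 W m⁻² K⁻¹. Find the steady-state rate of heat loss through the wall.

Q = 122 W

Resistance network (inner→outer):
  R_copper = L/(kA) = 0.00562/(332·0.942) = 1.797×10^-5 K/W
  R_calcium silicate = L/(kA) = 0.0899/(0.0681·0.942) = 1.401 K/W
  R_conv,out = 1/(hA) = 1/(19.7·0.942) = 0.05389 K/W
ΣR = 1.797×10^-5 + 1.401 + 0.05389 = 1.455 K/W
Q = ΔT/ΣR = (200 °C − 22.4 °C)/1.455 = 122 W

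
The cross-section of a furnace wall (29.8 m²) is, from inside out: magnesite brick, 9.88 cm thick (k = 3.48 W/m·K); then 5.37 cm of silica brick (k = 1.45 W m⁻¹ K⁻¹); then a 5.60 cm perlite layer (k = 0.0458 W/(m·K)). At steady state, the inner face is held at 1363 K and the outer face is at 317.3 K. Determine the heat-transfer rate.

Series thermal resistances, inner to outer:
  R_magnesite brick = L/(kA) = 0.0988/(3.48·29.8) = 9.527×10^-4 K/W
  R_silica brick = L/(kA) = 0.0537/(1.45·29.8) = 0.001243 K/W
  R_perlite = L/(kA) = 0.0560/(0.0458·29.8) = 0.04103 K/W
ΣR = 9.527×10^-4 + 0.001243 + 0.04103 = 0.04323 K/W
Q = ΔT/ΣR = (1363 K − 317.3 K)/0.04323 = 24200 W

Q = 24200 W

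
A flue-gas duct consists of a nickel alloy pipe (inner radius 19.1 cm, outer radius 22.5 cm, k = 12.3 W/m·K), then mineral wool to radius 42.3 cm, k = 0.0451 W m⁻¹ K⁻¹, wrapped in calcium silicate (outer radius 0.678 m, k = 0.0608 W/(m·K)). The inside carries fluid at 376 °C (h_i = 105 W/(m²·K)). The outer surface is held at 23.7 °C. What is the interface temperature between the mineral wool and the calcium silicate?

Treat each layer as a resistance in series:
  R'_conv,in = 1/(2πr h) = 1/(2π·0.191·105) = 0.007936 m·K/W
  R'_nickel alloy = ln(0.225/0.191)/(2πk) = 0.1638/(2π·12.3) = 0.002120 m·K/W
  R'_mineral wool = ln(0.423/0.225)/(2πk) = 0.6313/(2π·0.0451) = 2.228 m·K/W
  R'_calcium silicate = ln(0.678/0.423)/(2πk) = 0.4718/(2π·0.0608) = 1.235 m·K/W
ΣR = 0.007936 + 0.002120 + 2.228 + 1.235 = 3.473 m·K/W
Q' = ΔT/ΣR = (376 °C − 23.7 °C)/3.473 = 101.4 W/m
From the inner boundary to the mineral wool/calcium silicate interface, ΣR_partial = 2.238 m·K/W.
T_interface = T_in − Q'·ΣR_partial = 376 °C − (101.4)(2.238) = 149 °C

T = 149 °C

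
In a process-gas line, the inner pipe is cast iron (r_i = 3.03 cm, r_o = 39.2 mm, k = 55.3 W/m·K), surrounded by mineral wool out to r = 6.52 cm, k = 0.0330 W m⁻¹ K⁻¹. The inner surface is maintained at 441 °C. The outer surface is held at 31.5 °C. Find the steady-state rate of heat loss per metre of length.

Series thermal resistances, inner to outer:
  R'_cast iron = ln(0.0392/0.0303)/(2πk) = 0.2575/(2π·55.3) = 7.412×10^-4 m·K/W
  R'_mineral wool = ln(0.0652/0.0392)/(2πk) = 0.5088/(2π·0.0330) = 2.454 m·K/W
ΣR = 7.412×10^-4 + 2.454 = 2.455 m·K/W
Q' = ΔT/ΣR = (441 °C − 31.5 °C)/2.455 = 167 W/m

Q' = 167 W/m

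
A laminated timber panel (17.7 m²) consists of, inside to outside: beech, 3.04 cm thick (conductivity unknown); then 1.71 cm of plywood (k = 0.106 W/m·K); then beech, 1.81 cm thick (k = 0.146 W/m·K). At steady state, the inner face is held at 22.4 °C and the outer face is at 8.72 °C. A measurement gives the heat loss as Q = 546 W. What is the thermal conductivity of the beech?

ΣR = ΔT/Q = |22.4 − 8.72|/546 = 0.02505 K/W
Known resistances:
  R_plywood = L/(kA) = 0.0171/(0.106·17.7) = 0.009114 K/W
  R_beech = L/(kA) = 0.0181/(0.146·17.7) = 0.007004 K/W
R_beech = ΣR − ΣR_known = 0.02505 − 0.01612 = 0.008930 K/W
L/(kA) = 0.008930 ⇒ k = 0.0304/(0.008930·17.7) = 0.192 W/m·K

k = 0.192 W/m·K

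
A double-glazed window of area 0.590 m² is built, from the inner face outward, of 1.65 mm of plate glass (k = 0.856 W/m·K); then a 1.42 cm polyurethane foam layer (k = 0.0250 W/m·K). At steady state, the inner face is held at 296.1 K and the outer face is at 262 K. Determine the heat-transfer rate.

Q = 35.3 W

Treat each layer as a resistance in series:
  R_plate glass = L/(kA) = 0.00165/(0.856·0.590) = 0.003267 K/W
  R_polyurethane foam = L/(kA) = 0.0142/(0.0250·0.590) = 0.9627 K/W
ΣR = 0.003267 + 0.9627 = 0.9660 K/W
Q = ΔT/ΣR = (296.1 K − 262 K)/0.9660 = 35.3 W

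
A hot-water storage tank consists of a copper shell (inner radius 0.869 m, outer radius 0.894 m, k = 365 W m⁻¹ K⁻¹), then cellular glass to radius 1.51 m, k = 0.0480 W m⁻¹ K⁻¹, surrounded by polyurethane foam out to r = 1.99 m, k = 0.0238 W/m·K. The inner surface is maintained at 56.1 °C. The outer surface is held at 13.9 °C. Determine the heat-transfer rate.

Q = 32.7 W

Series thermal resistances, inner to outer:
  R_copper = (1/0.869 − 1/0.894)/(4πk) = 0.03218/(4π·365) = 7.016×10^-6 K/W
  R_cellular glass = (1/0.894 − 1/1.51)/(4πk) = 0.4563/(4π·0.0480) = 0.7565 K/W
  R_polyurethane foam = (1/1.51 − 1/1.99)/(4πk) = 0.1597/(4π·0.0238) = 0.5341 K/W
ΣR = 7.016×10^-6 + 0.7565 + 0.5341 = 1.291 K/W
Q = ΔT/ΣR = (56.1 °C − 13.9 °C)/1.291 = 32.7 W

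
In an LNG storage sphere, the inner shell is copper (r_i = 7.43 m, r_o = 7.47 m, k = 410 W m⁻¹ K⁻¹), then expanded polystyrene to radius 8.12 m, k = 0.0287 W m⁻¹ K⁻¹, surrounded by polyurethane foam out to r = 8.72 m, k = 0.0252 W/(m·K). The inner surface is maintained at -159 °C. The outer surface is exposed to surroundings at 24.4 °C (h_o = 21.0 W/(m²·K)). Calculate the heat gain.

Resistance network (inner→outer):
  R_copper = (1/7.43 − 1/7.47)/(4πk) = 7.207×10^-4/(4π·410) = 1.399×10^-7 K/W
  R_expanded polystyrene = (1/7.47 − 1/8.12)/(4πk) = 0.01072/(4π·0.0287) = 0.02971 K/W
  R_polyurethane foam = (1/8.12 − 1/8.72)/(4πk) = 0.008474/(4π·0.0252) = 0.02676 K/W
  R_conv,out = 1/(4πr²h) = 1/(4π·8.72²·21.0) = 4.984×10^-5 K/W
ΣR = 1.399×10^-7 + 0.02971 + 0.02676 + 4.984×10^-5 = 0.05652 K/W
Q = ΔT/ΣR = (-159 °C − 24.4 °C)/0.05652 = -3240 W
(Negative Q ⇒ heat flows inward; heat gain = 3240 W.)

Q = 3.24 kW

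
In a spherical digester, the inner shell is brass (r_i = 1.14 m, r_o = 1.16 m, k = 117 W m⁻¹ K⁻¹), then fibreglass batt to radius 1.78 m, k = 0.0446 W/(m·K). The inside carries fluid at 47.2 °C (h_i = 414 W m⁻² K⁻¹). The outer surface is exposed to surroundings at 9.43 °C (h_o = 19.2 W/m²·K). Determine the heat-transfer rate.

Q = 70.3 W

Treat each layer as a resistance in series:
  R_conv,in = 1/(4πr²h) = 1/(4π·1.14²·414) = 1.479×10^-4 K/W
  R_brass = (1/1.14 − 1/1.16)/(4πk) = 0.01512/(4π·117) = 1.029×10^-5 K/W
  R_fibreglass batt = (1/1.16 − 1/1.78)/(4πk) = 0.3003/(4π·0.0446) = 0.5358 K/W
  R_conv,out = 1/(4πr²h) = 1/(4π·1.78²·19.2) = 0.001308 K/W
ΣR = 1.479×10^-4 + 1.029×10^-5 + 0.5358 + 0.001308 = 0.5373 K/W
Q = ΔT/ΣR = (47.2 °C − 9.43 °C)/0.5373 = 70.3 W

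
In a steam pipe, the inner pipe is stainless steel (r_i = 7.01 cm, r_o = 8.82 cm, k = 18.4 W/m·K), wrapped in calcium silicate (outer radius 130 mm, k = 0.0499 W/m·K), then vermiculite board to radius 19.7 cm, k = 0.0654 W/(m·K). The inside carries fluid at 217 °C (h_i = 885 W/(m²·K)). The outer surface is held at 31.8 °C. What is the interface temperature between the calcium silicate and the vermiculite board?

Series thermal resistances, inner to outer:
  R'_conv,in = 1/(2πr h) = 1/(2π·0.0701·885) = 0.002565 m·K/W
  R'_stainless steel = ln(0.0882/0.0701)/(2πk) = 0.2297/(2π·18.4) = 0.001987 m·K/W
  R'_calcium silicate = ln(0.130/0.0882)/(2πk) = 0.3879/(2π·0.0499) = 1.237 m·K/W
  R'_vermiculite board = ln(0.197/0.130)/(2πk) = 0.4157/(2π·0.0654) = 1.012 m·K/W
ΣR = 0.002565 + 0.001987 + 1.237 + 1.012 = 2.254 m·K/W
Q' = ΔT/ΣR = (217 °C − 31.8 °C)/2.254 = 82.17 W/m
From the inner boundary to the calcium silicate/vermiculite board interface, ΣR_partial = 1.242 m·K/W.
T_interface = T_in − Q'·ΣR_partial = 217 °C − (82.17)(1.242) = 115 °C

T = 115 °C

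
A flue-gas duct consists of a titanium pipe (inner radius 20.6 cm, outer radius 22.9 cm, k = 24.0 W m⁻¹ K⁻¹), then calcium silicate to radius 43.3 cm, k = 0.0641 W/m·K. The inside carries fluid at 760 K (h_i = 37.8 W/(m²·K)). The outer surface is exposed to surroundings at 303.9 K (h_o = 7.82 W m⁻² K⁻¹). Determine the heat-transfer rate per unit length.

Resistance network (inner→outer):
  R'_conv,in = 1/(2πr h) = 1/(2π·0.206·37.8) = 0.02044 m·K/W
  R'_titanium = ln(0.229/0.206)/(2πk) = 0.1058/(2π·24.0) = 7.019×10^-4 m·K/W
  R'_calcium silicate = ln(0.433/0.229)/(2πk) = 0.6370/(2π·0.0641) = 1.582 m·K/W
  R'_conv,out = 1/(2πr h) = 1/(2π·0.433·7.82) = 0.04700 m·K/W
ΣR = 0.02044 + 7.019×10^-4 + 1.582 + 0.04700 = 1.650 m·K/W
Q' = ΔT/ΣR = (760 K − 303.9 K)/1.650 = 276 W/m

Q' = 276 W/m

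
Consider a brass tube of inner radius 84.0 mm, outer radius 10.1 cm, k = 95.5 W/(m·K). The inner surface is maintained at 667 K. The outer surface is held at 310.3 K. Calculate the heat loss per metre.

Q' = 1160 kW/m

Q' = 2πk·ΔT/ln(r₂/r₁) = 2π × 95.5 × 356.7 / ln(0.101/0.0840) = 1.16×10^6 W/m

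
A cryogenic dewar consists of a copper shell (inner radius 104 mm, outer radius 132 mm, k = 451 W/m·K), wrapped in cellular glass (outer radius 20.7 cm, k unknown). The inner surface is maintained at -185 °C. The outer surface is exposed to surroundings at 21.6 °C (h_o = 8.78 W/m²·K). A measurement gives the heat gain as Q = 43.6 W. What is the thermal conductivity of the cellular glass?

ΣR = ΔT/Q = |-185 − 21.6|/43.6 = 4.739 K/W
Known resistances:
  R_copper = (1/0.104 − 1/0.132)/(4πk) = 2.040/(4π·451) = 3.599×10^-4 K/W
  R_conv,out = 1/(4πr²h) = 1/(4π·0.207²·8.78) = 0.2115 K/W
R_cellular glass = ΣR − ΣR_known = 4.739 − 0.2119 = 4.527 K/W
(1/r₁−1/r₂)/(4πk) = 4.527 ⇒ k = 2.745/(4π·4.527) = 0.0483 W/m·K

k = 0.0483 W/m·K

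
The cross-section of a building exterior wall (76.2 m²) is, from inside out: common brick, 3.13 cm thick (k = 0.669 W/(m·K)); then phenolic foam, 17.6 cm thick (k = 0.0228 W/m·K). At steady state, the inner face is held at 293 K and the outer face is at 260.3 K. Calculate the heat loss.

Treat each layer as a resistance in series:
  R_common brick = L/(kA) = 0.0313/(0.669·76.2) = 6.140×10^-4 K/W
  R_phenolic foam = L/(kA) = 0.176/(0.0228·76.2) = 0.1013 K/W
ΣR = 6.140×10^-4 + 0.1013 = 0.1019 K/W
Q = ΔT/ΣR = (293 K − 260.3 K)/0.1019 = 321 W

Q = 321 W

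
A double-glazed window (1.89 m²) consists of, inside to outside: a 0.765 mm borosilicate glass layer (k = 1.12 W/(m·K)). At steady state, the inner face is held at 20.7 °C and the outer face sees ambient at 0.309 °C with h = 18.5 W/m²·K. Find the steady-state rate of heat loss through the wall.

Resistance network (inner→outer):
  R_borosilicate glass = L/(kA) = 7.65×10^-4/(1.12·1.89) = 3.614×10^-4 K/W
  R_conv,out = 1/(hA) = 1/(18.5·1.89) = 0.02860 K/W
ΣR = 3.614×10^-4 + 0.02860 = 0.02896 K/W
Q = ΔT/ΣR = (20.7 °C − 0.309 °C)/0.02896 = 704 W

Q = 704 W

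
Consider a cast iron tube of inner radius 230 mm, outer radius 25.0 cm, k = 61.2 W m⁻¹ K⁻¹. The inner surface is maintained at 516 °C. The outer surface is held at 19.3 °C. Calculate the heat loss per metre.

Q' = 2290 kW/m

Q' = 2πk·ΔT/ln(r₂/r₁) = 2π × 61.2 × 496.7 / ln(0.250/0.230) = 2.29×10^6 W/m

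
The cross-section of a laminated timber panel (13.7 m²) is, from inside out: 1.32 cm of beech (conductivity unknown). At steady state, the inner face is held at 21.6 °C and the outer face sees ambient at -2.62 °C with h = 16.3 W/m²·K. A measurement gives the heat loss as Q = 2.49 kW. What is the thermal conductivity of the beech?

ΣR = ΔT/Q = |21.6 − -2.62|/2490 = 0.009727 K/W
Known resistances:
  R_conv,out = 1/(hA) = 1/(16.3·13.7) = 0.004478 K/W
R_beech = ΣR − ΣR_known = 0.009727 − 0.004478 = 0.005249 K/W
L/(kA) = 0.005249 ⇒ k = 0.0132/(0.005249·13.7) = 0.184 W/m·K

k = 0.184 W/m·K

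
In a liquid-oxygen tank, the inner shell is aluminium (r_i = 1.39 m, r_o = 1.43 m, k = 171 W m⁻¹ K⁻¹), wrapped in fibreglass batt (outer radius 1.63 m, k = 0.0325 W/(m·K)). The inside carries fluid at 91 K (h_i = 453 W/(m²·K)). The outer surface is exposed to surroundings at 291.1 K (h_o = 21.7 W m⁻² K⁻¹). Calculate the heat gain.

Treat each layer as a resistance in series:
  R_conv,in = 1/(4πr²h) = 1/(4π·1.39²·453) = 9.092×10^-5 K/W
  R_aluminium = (1/1.39 − 1/1.43)/(4πk) = 0.02012/(4π·171) = 9.365×10^-6 K/W
  R_fibreglass batt = (1/1.43 − 1/1.63)/(4πk) = 0.08580/(4π·0.0325) = 0.2101 K/W
  R_conv,out = 1/(4πr²h) = 1/(4π·1.63²·21.7) = 0.001380 K/W
ΣR = 9.092×10^-5 + 9.365×10^-6 + 0.2101 + 0.001380 = 0.2116 K/W
Q = ΔT/ΣR = (91 K − 291.1 K)/0.2116 = -946 W
(Negative Q ⇒ heat flows inward; heat gain = 946 W.)

Q = 946 W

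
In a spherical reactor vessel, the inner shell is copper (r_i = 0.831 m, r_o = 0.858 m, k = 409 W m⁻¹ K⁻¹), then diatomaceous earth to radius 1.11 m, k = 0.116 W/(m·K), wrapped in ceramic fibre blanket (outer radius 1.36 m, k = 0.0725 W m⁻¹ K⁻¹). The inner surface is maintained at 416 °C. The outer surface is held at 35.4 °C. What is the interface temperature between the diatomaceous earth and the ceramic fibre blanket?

Treat each layer as a resistance in series:
  R_copper = (1/0.831 − 1/0.858)/(4πk) = 0.03787/(4π·409) = 7.368×10^-6 K/W
  R_diatomaceous earth = (1/0.858 − 1/1.11)/(4πk) = 0.2646/(4π·0.116) = 0.1815 K/W
  R_ceramic fibre blanket = (1/1.11 − 1/1.36)/(4πk) = 0.1656/(4π·0.0725) = 0.1818 K/W
ΣR = 7.368×10^-6 + 0.1815 + 0.1818 = 0.3633 K/W
Q = ΔT/ΣR = (416 °C − 35.4 °C)/0.3633 = 1048 W
From the inner boundary to the diatomaceous earth/ceramic fibre blanket interface, ΣR_partial = 0.1815 K/W.
T_interface = T_in − Q·ΣR_partial = 416 °C − (1048)(0.1815) = 226 °C

T = 226 °C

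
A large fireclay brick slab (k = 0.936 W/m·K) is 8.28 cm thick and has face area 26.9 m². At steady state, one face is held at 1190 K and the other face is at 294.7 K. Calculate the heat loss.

Q = kA·ΔT/L = 0.936 × 26.9 × |1190 K − 294.7 K| / 0.0828 = 2.72×10^5 W

Q = 272 kW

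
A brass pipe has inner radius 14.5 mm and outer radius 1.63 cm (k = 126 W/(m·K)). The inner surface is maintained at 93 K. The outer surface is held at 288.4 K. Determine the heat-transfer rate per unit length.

Q' = 1320 kW/m

Q' = 2πk·ΔT/ln(r₂/r₁) = 2π × 126 × 195.4 / ln(0.0163/0.0145) = 1.32×10^6 W/m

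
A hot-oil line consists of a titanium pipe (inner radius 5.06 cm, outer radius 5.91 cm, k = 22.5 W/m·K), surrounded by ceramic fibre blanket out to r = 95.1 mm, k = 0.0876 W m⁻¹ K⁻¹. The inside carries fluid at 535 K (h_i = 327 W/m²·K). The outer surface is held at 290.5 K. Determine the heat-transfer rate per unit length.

Treat each layer as a resistance in series:
  R'_conv,in = 1/(2πr h) = 1/(2π·0.0506·327) = 0.009619 m·K/W
  R'_titanium = ln(0.0591/0.0506)/(2πk) = 0.1553/(2π·22.5) = 0.001098 m·K/W
  R'_ceramic fibre blanket = ln(0.0951/0.0591)/(2πk) = 0.4757/(2π·0.0876) = 0.8643 m·K/W
ΣR = 0.009619 + 0.001098 + 0.8643 = 0.8750 m·K/W
Q' = ΔT/ΣR = (535 K − 290.5 K)/0.8750 = 279 W/m

Q' = 279 W/m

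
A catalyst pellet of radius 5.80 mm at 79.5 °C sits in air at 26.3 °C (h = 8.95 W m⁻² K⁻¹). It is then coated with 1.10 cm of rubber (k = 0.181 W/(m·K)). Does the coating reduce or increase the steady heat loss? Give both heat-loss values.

increases: 0.201 → 0.656 W

Critical radius for a sphere: r_cr = 2k/h = 0.0404 m = 4.04 cm.
Outer radius after coating: r₂ = 0.00580 + 0.0110 = 0.01680 m.
Since r₁ < r_cr and r₂ ≤ r_cr, the coating moves toward the maximum at r_cr — heat loss rises.
Bare: R = 1/(4πr₁²h) = 264.3 K/W; Q = 53.2/264.3 = 0.201 W.
Coated: R = R_cond + R_conv = 81.14 K/W; Q = 53.2/81.14 = 0.656 W.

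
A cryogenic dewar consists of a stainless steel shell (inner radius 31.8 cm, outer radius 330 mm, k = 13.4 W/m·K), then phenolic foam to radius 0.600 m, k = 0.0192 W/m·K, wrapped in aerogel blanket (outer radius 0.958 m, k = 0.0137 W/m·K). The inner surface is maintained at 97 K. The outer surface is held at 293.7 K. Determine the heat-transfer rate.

Resistance network (inner→outer):
  R_stainless steel = (1/0.318 − 1/0.330)/(4πk) = 0.1144/(4π·13.4) = 6.791×10^-4 K/W
  R_phenolic foam = (1/0.330 − 1/0.600)/(4πk) = 1.364/(4π·0.0192) = 5.652 K/W
  R_aerogel blanket = (1/0.600 − 1/0.958)/(4πk) = 0.6228/(4π·0.0137) = 3.618 K/W
ΣR = 6.791×10^-4 + 5.652 + 3.618 = 9.271 K/W
Q = ΔT/ΣR = (97 K − 293.7 K)/9.271 = -21.2 W
(Negative Q ⇒ heat flows inward; heat gain = 21.2 W.)

Q = 21.2 W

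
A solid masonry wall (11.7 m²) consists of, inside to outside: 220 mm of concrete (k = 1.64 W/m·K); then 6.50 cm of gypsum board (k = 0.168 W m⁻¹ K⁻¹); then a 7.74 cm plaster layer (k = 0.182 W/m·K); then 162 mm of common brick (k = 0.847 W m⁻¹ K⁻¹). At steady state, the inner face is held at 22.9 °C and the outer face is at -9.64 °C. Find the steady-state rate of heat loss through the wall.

Q = 335 W

Resistance network (inner→outer):
  R_concrete = L/(kA) = 0.220/(1.64·11.7) = 0.01147 K/W
  R_gypsum board = L/(kA) = 0.0650/(0.168·11.7) = 0.03307 K/W
  R_plaster = L/(kA) = 0.0774/(0.182·11.7) = 0.03635 K/W
  R_common brick = L/(kA) = 0.162/(0.847·11.7) = 0.01635 K/W
ΣR = 0.01147 + 0.03307 + 0.03635 + 0.01635 = 0.09724 K/W
Q = ΔT/ΣR = (22.9 °C − -9.64 °C)/0.09724 = 335 W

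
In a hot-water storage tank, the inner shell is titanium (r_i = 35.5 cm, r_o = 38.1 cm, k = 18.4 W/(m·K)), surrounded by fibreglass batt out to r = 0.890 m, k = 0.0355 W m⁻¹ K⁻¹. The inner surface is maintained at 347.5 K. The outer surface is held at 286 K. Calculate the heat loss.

Q = 18.3 W

Resistance network (inner→outer):
  R_titanium = (1/0.355 − 1/0.381)/(4πk) = 0.1922/(4π·18.4) = 8.314×10^-4 K/W
  R_fibreglass batt = (1/0.381 − 1/0.890)/(4πk) = 1.501/(4π·0.0355) = 3.365 K/W
ΣR = 8.314×10^-4 + 3.365 = 3.366 K/W
Q = ΔT/ΣR = (347.5 K − 286 K)/3.366 = 18.3 W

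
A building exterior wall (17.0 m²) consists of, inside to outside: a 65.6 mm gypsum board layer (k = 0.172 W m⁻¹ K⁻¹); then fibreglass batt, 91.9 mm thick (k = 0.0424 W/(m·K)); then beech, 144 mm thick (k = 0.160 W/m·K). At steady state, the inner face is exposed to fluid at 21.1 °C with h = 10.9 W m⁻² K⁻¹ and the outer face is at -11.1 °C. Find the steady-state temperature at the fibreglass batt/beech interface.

Treat each layer as a resistance in series:
  R_conv,in = 1/(hA) = 1/(10.9·17.0) = 0.005397 K/W
  R_gypsum board = L/(kA) = 0.0656/(0.172·17.0) = 0.02244 K/W
  R_fibreglass batt = L/(kA) = 0.0919/(0.0424·17.0) = 0.1275 K/W
  R_beech = L/(kA) = 0.144/(0.160·17.0) = 0.05294 K/W
ΣR = 0.005397 + 0.02244 + 0.1275 + 0.05294 = 0.2083 K/W
Q = ΔT/ΣR = (21.1 °C − -11.1 °C)/0.2083 = 154.6 W
From the inner boundary to the fibreglass batt/beech interface, ΣR_partial = 0.1553 K/W.
T_interface = T_in − Q·ΣR_partial = 21.1 °C − (154.6)(0.1553) = -2.91 °C

T = -2.91 °C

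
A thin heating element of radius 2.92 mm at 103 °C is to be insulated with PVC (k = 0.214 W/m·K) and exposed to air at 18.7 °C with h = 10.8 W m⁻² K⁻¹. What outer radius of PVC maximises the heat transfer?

For a cylinder, r_cr = k_ins/h = 0.214/10.8 = 0.0198 m = 1.98 cm

r_cr = 1.98 cm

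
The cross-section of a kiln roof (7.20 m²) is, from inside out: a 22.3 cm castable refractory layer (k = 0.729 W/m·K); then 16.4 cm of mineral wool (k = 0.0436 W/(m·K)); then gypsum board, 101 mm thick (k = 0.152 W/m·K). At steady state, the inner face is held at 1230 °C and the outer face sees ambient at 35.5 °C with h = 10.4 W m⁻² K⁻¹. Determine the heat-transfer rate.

Treat each layer as a resistance in series:
  R_castable refractory = L/(kA) = 0.223/(0.729·7.20) = 0.04249 K/W
  R_mineral wool = L/(kA) = 0.164/(0.0436·7.20) = 0.5224 K/W
  R_gypsum board = L/(kA) = 0.101/(0.152·7.20) = 0.09229 K/W
  R_conv,out = 1/(hA) = 1/(10.4·7.20) = 0.01335 K/W
ΣR = 0.04249 + 0.5224 + 0.09229 + 0.01335 = 0.6705 K/W
Q = ΔT/ΣR = (1230 °C − 35.5 °C)/0.6705 = 1780 W

Q = 1780 W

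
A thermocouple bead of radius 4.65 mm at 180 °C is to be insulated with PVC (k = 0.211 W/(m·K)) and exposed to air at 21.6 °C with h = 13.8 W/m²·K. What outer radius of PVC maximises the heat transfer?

r_cr = 3.06 cm

For a sphere, r_cr = 2k_ins/h = 2·0.211/13.8 = 0.0306 m = 3.06 cm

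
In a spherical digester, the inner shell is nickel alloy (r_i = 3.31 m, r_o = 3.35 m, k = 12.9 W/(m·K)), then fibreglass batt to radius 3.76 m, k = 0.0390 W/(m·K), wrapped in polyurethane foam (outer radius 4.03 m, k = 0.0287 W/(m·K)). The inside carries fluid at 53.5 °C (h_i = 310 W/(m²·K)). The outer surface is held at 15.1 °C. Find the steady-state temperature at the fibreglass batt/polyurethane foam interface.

T = 31.5 °C

Resistance network (inner→outer):
  R_conv,in = 1/(4πr²h) = 1/(4π·3.31²·310) = 2.343×10^-5 K/W
  R_nickel alloy = (1/3.31 − 1/3.35)/(4πk) = 0.003607/(4π·12.9) = 2.225×10^-5 K/W
  R_fibreglass batt = (1/3.35 − 1/3.76)/(4πk) = 0.03255/(4π·0.0390) = 0.06642 K/W
  R_polyurethane foam = (1/3.76 − 1/4.03)/(4πk) = 0.01782/(4π·0.0287) = 0.04941 K/W
ΣR = 2.343×10^-5 + 2.225×10^-5 + 0.06642 + 0.04941 = 0.1159 K/W
Q = ΔT/ΣR = (53.5 °C − 15.1 °C)/0.1159 = 331.3 W
From the inner boundary to the fibreglass batt/polyurethane foam interface, ΣR_partial = 0.06647 K/W.
T_interface = T_in − Q·ΣR_partial = 53.5 °C − (331.3)(0.06647) = 31.5 °C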